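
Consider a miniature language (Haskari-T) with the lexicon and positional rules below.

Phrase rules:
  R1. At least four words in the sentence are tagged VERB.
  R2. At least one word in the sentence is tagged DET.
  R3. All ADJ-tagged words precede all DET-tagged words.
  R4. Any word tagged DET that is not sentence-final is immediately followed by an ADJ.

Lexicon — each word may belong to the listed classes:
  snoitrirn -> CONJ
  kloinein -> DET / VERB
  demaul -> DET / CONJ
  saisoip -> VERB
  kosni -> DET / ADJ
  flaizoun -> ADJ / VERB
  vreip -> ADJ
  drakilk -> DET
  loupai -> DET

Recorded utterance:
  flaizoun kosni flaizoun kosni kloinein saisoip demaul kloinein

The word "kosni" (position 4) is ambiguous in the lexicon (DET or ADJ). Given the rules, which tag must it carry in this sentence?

Candidates per position — 1:flaizoun {ADJ,VERB}; 2:kosni {DET,ADJ}; 3:flaizoun {ADJ,VERB}; 4:kosni {DET,ADJ}; 5:kloinein {DET,VERB}; 6:saisoip {VERB}; 7:demaul {DET,CONJ}; 8:kloinein {DET,VERB}.
At position 4, choosing DET makes rule 4 impossible to satisfy; hence ADJ.
At position 5, choosing DET makes rule 4 impossible to satisfy; hence VERB.
At position 7, choosing DET makes rule 4 impossible to satisfy; hence CONJ.
At position 2, choosing DET makes rule 3 impossible to satisfy; hence ADJ.
At position 8, choosing VERB makes rule 2 impossible to satisfy; hence DET.
At position 1, choosing ADJ makes rule 1 impossible to satisfy; hence VERB.
At position 3, choosing ADJ makes rule 1 impossible to satisfy; hence VERB.
The unique satisfying tagging is: VERB ADJ VERB ADJ VERB VERB CONJ DET.
Checking: rule 1 holds; rule 2 holds; rule 3 holds; rule 4 holds.

ADJ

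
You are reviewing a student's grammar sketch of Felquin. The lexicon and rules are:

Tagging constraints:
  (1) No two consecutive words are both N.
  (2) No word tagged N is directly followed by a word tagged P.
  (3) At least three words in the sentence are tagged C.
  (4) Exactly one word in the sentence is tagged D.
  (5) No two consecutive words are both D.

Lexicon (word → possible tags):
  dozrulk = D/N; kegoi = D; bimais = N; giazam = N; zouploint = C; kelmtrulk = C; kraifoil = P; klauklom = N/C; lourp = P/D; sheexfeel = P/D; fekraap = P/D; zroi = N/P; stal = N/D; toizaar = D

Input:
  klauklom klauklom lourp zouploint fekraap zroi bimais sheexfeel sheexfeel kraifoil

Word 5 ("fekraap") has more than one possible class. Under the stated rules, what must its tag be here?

Candidates per position — 1:klauklom {N,C}; 2:klauklom {N,C}; 3:lourp {P,D}; 4:zouploint {C}; 5:fekraap {P,D}; 6:zroi {N,P}; 7:bimais {N}; 8:sheexfeel {P,D}; 9:sheexfeel {P,D}; 10:kraifoil {P}.
Position 1: N is ruled out by rule 3; that leaves C.
Position 2: N is ruled out by rule 3; that leaves C.
Position 6: N is ruled out by rule 1; that leaves P.
Position 8: P is ruled out by rule 2; that leaves D.
Position 9: D is ruled out by rule 4; that leaves P.
Position 3: D is ruled out by rule 4; that leaves P.
Position 5: D is ruled out by rule 4; that leaves P.
That leaves exactly one tagging: C C P C P P N D P P.
Rule-by-rule: rule 1 ✓; rule 2 ✓; rule 3 ✓; rule 4 ✓; rule 5 ✓.

P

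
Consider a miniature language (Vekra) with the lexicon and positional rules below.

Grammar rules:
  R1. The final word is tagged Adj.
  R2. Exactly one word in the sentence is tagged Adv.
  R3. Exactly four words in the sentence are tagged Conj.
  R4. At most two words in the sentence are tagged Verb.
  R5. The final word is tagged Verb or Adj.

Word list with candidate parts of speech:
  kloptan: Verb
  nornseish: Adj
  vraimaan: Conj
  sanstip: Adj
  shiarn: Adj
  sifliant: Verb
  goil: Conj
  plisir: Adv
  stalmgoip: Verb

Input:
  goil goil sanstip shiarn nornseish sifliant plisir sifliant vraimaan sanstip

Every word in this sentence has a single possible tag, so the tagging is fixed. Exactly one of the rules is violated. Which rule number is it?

3

Fixed tagging: Conj Conj Adj Adj Adj Verb Adv Verb Conj Adj.
Checking each rule: R1 holds, R2 holds, R3 violated, R4 holds, R5 holds.
Only rule 3 fails.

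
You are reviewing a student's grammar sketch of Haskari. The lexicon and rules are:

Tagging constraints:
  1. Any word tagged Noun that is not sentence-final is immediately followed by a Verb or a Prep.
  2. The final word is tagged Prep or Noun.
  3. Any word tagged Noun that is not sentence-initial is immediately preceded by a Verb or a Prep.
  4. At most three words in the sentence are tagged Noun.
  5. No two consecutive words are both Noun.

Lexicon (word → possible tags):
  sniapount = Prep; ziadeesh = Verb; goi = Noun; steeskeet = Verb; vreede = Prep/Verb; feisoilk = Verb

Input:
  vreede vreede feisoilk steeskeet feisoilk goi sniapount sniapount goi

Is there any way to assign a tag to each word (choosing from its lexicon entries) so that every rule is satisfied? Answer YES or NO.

YES

Candidates per position — 1:vreede {Prep,Verb}; 2:vreede {Prep,Verb}; 3:feisoilk {Verb}; 4:steeskeet {Verb}; 5:feisoilk {Verb}; 6:goi {Noun}; 7:sniapount {Prep}; 8:sniapount {Prep}; 9:goi {Noun}.
One satisfying assignment: Prep Verb Verb Verb Verb Noun Prep Prep Noun.
Verifying each rule — rule 1 holds; rule 2 holds; rule 3 holds; rule 4 holds; rule 5 holds.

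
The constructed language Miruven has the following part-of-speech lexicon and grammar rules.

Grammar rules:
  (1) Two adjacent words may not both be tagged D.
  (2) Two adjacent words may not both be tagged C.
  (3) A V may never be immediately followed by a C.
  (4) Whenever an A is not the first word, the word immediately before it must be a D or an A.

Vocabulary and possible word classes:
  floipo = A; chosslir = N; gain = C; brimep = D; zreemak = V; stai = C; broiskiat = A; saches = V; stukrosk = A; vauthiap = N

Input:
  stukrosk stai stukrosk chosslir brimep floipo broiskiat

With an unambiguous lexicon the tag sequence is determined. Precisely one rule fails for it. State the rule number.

Fixed tagging: A C A N D A A.
Rule check: R1 ✓, R2 ✓, R3 ✓, R4 ✗.
Only rule 4 fails.

4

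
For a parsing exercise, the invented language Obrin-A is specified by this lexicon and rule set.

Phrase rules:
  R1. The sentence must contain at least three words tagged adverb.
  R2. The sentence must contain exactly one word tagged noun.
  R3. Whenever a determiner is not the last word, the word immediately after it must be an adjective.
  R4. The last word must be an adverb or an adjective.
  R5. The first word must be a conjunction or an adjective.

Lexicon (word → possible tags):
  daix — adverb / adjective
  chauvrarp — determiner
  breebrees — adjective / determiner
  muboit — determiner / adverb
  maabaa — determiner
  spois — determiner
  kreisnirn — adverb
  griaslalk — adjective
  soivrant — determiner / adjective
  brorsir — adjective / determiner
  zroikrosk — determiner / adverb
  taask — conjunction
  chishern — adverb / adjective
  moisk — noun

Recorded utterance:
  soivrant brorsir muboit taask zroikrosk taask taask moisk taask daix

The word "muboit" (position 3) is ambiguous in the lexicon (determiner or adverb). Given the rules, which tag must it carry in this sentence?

Candidates per position — 1:soivrant {determiner,adjective}; 2:brorsir {adjective,determiner}; 3:muboit {determiner,adverb}; 4:taask {conjunction}; 5:zroikrosk {determiner,adverb}; 6:taask {conjunction}; 7:taask {conjunction}; 8:moisk {noun}; 9:taask {conjunction}; 10:daix {adverb,adjective}.
If word 1 were determiner, no tagging could satisfy rule 5; so word 1 is adjective.
If word 2 were determiner, no tagging could satisfy rule 3; so word 2 is adjective.
If word 3 were determiner, no tagging could satisfy rule 1; so word 3 is adverb.
If word 5 were determiner, no tagging could satisfy rule 1; so word 5 is adverb.
If word 10 were adjective, no tagging could satisfy rule 1; so word 10 is adverb.
The unique satisfying tagging is: adjective adjective adverb conjunction adverb conjunction conjunction noun conjunction adverb.
Check: rule 1 satisfied; rule 2 satisfied; rule 3 satisfied; rule 4 satisfied; rule 5 satisfied.

adverb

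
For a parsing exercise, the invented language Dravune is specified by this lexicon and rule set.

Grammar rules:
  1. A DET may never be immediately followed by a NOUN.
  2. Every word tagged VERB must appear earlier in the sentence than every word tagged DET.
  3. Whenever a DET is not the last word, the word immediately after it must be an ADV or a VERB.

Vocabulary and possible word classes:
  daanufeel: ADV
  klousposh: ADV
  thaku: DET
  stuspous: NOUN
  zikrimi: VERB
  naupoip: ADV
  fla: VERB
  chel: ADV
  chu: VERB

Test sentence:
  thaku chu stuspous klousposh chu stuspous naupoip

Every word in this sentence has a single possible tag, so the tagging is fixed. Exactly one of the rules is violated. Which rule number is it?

2

Fixed tagging: DET VERB NOUN ADV VERB NOUN ADV.
Applying the rules: R1 ✓, R2 ✗, R3 ✓.
Only rule 2 fails.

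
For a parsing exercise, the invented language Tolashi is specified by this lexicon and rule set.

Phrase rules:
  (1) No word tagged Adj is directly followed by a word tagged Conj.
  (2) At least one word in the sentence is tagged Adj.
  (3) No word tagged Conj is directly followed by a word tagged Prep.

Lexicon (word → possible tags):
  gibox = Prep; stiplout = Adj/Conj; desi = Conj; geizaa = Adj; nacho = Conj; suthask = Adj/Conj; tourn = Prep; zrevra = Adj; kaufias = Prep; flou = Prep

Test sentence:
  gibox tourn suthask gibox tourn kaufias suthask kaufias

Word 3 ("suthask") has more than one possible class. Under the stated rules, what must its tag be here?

Adj

Candidates per position — 1:gibox {Prep}; 2:tourn {Prep}; 3:suthask {Adj,Conj}; 4:gibox {Prep}; 5:tourn {Prep}; 6:kaufias {Prep}; 7:suthask {Adj,Conj}; 8:kaufias {Prep}.
Word 3 cannot be Conj — rule 3 would then fail for every completion. It is Adj.
Word 7 cannot be Conj — rule 3 would then fail for every completion. It is Adj.
The only consistent sequence is: Prep Prep Adj Prep Prep Prep Adj Prep.
Checking: rule 1 satisfied; rule 2 satisfied; rule 3 satisfied.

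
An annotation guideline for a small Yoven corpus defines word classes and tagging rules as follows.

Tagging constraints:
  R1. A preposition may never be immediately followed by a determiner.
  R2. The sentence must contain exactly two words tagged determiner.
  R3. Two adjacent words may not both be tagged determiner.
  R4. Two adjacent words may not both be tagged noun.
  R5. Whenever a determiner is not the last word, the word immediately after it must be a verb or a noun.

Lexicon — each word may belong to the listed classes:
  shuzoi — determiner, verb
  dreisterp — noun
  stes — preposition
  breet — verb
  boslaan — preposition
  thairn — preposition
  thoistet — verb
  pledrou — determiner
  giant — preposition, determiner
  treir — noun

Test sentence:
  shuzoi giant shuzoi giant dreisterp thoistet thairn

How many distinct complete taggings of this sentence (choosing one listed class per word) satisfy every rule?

1

Candidates per position — 1:shuzoi {determiner,verb}; 2:giant {preposition,determiner}; 3:shuzoi {determiner,verb}; 4:giant {preposition,determiner}; 5:dreisterp {noun}; 6:thoistet {verb}; 7:thairn {preposition}.
There are 16 candidate sequences in total.
The sequences that satisfy every rule: verb determiner verb determiner noun verb preposition.
Count = 1.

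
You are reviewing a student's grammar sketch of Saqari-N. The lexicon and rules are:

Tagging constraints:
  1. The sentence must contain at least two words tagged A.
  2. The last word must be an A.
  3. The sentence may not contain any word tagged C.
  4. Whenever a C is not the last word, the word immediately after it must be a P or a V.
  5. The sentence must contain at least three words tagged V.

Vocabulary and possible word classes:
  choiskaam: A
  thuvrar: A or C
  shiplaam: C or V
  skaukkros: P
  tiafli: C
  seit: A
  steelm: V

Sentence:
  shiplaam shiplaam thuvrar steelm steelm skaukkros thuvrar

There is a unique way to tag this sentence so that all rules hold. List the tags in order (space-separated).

V V A V V P A

Candidates per position — 1:shiplaam {C,V}; 2:shiplaam {C,V}; 3:thuvrar {A,C}; 4:steelm {V}; 5:steelm {V}; 6:skaukkros {P}; 7:thuvrar {A,C}.
If word 1 were C, no tagging could satisfy rule 3; so word 1 is V.
If word 2 were C, no tagging could satisfy rule 3; so word 2 is V.
If word 3 were C, no tagging could satisfy rule 1; so word 3 is A.
If word 7 were C, no tagging could satisfy rule 1; so word 7 is A.
The only consistent sequence is: V V A V V P A.
Verifying each rule — rule 1 holds; rule 2 holds; rule 3 holds; rule 4 holds; rule 5 holds.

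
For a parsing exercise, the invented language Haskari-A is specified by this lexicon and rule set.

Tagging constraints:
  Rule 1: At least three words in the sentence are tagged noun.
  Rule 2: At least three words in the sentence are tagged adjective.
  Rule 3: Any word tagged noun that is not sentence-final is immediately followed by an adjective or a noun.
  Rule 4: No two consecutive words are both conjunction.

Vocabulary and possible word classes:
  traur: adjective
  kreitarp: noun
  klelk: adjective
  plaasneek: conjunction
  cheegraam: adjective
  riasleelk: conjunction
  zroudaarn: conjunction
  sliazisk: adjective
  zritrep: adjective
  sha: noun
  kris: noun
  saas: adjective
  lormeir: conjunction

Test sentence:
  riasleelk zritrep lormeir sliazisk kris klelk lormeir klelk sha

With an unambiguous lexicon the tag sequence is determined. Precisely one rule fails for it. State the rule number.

Fixed tagging: conjunction adjective conjunction adjective noun adjective conjunction adjective noun.
Checking each rule: R1 fail, R2 pass, R3 pass, R4 pass.
Only rule 1 fails.

1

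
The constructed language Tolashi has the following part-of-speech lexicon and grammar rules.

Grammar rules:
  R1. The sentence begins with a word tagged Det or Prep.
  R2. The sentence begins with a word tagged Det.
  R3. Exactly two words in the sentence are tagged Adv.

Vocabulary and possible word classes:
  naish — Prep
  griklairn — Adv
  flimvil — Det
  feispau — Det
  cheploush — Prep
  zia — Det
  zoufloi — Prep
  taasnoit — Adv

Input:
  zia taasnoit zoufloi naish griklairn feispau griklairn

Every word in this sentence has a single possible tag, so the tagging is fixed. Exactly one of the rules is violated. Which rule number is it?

Fixed tagging: Det Adv Prep Prep Adv Det Adv.
Checking each rule: R1 holds, R2 holds, R3 violated.
Only rule 3 fails.

3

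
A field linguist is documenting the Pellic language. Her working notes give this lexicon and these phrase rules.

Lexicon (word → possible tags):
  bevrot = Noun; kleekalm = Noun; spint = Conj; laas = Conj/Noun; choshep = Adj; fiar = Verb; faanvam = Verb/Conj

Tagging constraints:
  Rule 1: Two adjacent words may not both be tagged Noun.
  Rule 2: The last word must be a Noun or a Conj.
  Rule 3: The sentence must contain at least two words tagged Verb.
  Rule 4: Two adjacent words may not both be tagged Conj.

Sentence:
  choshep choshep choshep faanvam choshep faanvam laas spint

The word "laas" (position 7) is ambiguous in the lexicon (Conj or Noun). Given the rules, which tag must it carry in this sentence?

Candidates per position — 1:choshep {Adj}; 2:choshep {Adj}; 3:choshep {Adj}; 4:faanvam {Verb,Conj}; 5:choshep {Adj}; 6:faanvam {Verb,Conj}; 7:laas {Conj,Noun}; 8:spint {Conj}.
At position 4, choosing Conj makes rule 3 impossible to satisfy; hence Verb.
At position 6, choosing Conj makes rule 3 impossible to satisfy; hence Verb.
At position 7, choosing Conj makes rule 4 impossible to satisfy; hence Noun.
So the tagging must be: Adj Adj Adj Verb Adj Verb Noun Conj.
Checking: rule 1 holds; rule 2 holds; rule 3 holds; rule 4 holds.

Noun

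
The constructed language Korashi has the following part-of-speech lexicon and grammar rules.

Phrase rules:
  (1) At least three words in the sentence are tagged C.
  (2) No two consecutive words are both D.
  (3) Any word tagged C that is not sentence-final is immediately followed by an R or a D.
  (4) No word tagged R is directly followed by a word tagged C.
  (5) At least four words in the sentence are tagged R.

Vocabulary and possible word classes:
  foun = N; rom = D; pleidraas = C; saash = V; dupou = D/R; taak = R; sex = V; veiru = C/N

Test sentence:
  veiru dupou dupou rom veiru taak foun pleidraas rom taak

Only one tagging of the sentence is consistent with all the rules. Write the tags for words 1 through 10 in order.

C R R D C R N C D R

Candidates per position — 1:veiru {C,N}; 2:dupou {D,R}; 3:dupou {D,R}; 4:rom {D}; 5:veiru {C,N}; 6:taak {R}; 7:foun {N}; 8:pleidraas {C}; 9:rom {D}; 10:taak {R}.
Position 1: tagging it N would leave rule 1 unsatisfiable, so it must be C.
Position 2: tagging it D would leave rule 5 unsatisfiable, so it must be R.
Position 3: tagging it D would leave rule 2 unsatisfiable, so it must be R.
Position 5: tagging it N would leave rule 1 unsatisfiable, so it must be C.
The unique satisfying tagging is: C R R D C R N C D R.
Rule-by-rule: rule 1 ok; rule 2 ok; rule 3 ok; rule 4 ok; rule 5 ok.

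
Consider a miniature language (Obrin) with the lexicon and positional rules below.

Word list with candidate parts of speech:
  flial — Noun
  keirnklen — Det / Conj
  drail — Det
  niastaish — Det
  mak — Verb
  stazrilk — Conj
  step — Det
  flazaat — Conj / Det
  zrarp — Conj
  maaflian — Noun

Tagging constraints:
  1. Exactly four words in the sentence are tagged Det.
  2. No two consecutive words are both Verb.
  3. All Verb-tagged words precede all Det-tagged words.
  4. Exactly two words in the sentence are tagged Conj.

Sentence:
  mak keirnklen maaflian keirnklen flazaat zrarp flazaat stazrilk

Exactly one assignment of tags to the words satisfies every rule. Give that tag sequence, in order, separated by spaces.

Candidates per position — 1:mak {Verb}; 2:keirnklen {Det,Conj}; 3:maaflian {Noun}; 4:keirnklen {Det,Conj}; 5:flazaat {Conj,Det}; 6:zrarp {Conj}; 7:flazaat {Conj,Det}; 8:stazrilk {Conj}.
Position 2: Conj is ruled out by rule 1; that leaves Det.
Position 4: Conj is ruled out by rule 1; that leaves Det.
Position 5: Conj is ruled out by rule 1; that leaves Det.
Position 7: Conj is ruled out by rule 1; that leaves Det.
The only consistent sequence is: Verb Det Noun Det Det Conj Det Conj.
Check: rule 1 ✓; rule 2 ✓; rule 3 ✓; rule 4 ✓.

Verb Det Noun Det Det Conj Det Conj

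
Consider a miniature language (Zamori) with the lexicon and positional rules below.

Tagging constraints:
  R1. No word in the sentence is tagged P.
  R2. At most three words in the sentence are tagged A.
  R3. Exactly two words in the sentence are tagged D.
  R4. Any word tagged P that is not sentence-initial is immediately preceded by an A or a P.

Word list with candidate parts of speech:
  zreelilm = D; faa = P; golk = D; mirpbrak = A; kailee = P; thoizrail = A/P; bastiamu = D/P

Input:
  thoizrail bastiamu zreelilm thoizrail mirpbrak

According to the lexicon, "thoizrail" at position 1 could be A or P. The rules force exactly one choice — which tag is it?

Candidates per position — 1:thoizrail {A,P}; 2:bastiamu {D,P}; 3:zreelilm {D}; 4:thoizrail {A,P}; 5:mirpbrak {A}.
Word 1 cannot be P — rule 1 would then fail for every completion. It is A.
Word 2 cannot be P — rule 1 would then fail for every completion. It is D.
Word 4 cannot be P — rule 1 would then fail for every completion. It is A.
So the tagging must be: A D D A A.
Verifying each rule — rule 1 ✓; rule 2 ✓; rule 3 ✓; rule 4 ✓.

A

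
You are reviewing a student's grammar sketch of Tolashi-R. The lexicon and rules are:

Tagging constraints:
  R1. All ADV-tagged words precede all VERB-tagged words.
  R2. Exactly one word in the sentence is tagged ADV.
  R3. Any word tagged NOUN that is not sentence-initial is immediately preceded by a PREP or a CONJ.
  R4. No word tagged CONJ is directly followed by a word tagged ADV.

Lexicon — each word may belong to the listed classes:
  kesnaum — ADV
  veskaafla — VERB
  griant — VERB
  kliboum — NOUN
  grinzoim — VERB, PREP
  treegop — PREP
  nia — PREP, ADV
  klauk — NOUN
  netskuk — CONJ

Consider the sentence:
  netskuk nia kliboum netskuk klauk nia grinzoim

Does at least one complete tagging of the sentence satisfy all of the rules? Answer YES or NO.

YES

Candidates per position — 1:netskuk {CONJ}; 2:nia {PREP,ADV}; 3:kliboum {NOUN}; 4:netskuk {CONJ}; 5:klauk {NOUN}; 6:nia {PREP,ADV}; 7:grinzoim {VERB,PREP}.
One satisfying assignment: CONJ PREP NOUN CONJ NOUN ADV PREP.
Checking: rule 1 satisfied; rule 2 satisfied; rule 3 satisfied; rule 4 satisfied.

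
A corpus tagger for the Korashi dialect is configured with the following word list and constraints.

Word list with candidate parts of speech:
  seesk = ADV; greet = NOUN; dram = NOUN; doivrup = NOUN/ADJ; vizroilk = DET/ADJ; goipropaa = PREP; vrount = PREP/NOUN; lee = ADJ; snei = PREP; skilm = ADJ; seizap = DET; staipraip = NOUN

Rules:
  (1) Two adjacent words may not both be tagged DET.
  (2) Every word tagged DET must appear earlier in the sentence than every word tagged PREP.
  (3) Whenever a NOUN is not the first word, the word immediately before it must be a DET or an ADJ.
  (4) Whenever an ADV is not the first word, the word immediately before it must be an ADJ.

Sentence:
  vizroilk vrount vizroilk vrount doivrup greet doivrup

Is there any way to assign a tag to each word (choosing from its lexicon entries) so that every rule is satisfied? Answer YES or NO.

YES

Candidates per position — 1:vizroilk {DET,ADJ}; 2:vrount {PREP,NOUN}; 3:vizroilk {DET,ADJ}; 4:vrount {PREP,NOUN}; 5:doivrup {NOUN,ADJ}; 6:greet {NOUN}; 7:doivrup {NOUN,ADJ}.
One satisfying assignment: DET NOUN DET NOUN ADJ NOUN ADJ.
Rule-by-rule: rule 1 holds; rule 2 holds; rule 3 holds; rule 4 holds.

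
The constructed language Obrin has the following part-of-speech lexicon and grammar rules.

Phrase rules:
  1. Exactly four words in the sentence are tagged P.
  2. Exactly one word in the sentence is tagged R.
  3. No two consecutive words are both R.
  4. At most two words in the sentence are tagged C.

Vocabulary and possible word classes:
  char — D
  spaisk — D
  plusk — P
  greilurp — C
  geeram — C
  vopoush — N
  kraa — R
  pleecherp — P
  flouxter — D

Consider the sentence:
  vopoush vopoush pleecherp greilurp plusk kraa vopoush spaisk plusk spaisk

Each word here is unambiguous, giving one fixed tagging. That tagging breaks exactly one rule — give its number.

Fixed tagging: N N P C P R N D P D.
Rule check: R1 fail, R2 pass, R3 pass, R4 pass.
Only rule 1 fails.

1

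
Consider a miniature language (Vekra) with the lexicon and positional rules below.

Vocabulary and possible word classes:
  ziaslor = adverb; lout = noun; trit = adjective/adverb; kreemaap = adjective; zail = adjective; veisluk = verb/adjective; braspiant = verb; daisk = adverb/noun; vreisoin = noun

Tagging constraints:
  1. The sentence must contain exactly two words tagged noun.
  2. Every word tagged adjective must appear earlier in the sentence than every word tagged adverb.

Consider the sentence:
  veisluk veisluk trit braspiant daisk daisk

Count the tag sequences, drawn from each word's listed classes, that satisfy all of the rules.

Candidates per position — 1:veisluk {verb,adjective}; 2:veisluk {verb,adjective}; 3:trit {adjective,adverb}; 4:braspiant {verb}; 5:daisk {adverb,noun}; 6:daisk {adverb,noun}.
There are 32 candidate sequences in total.
Checking each against the rules leaves 8 sequences.
Count = 8.

8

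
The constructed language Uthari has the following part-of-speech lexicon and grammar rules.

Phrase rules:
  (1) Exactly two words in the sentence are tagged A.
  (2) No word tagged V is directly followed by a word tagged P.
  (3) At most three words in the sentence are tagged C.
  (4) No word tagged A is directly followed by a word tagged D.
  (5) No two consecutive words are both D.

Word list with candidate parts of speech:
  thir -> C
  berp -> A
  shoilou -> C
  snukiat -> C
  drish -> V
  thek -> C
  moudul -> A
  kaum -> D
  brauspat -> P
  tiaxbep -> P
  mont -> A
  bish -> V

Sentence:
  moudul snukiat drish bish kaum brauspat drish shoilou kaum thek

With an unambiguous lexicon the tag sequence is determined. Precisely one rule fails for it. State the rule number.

Fixed tagging: A C V V D P V C D C.
Rule check: R1 violated, R2 holds, R3 holds, R4 holds, R5 holds.
Only rule 1 fails.

1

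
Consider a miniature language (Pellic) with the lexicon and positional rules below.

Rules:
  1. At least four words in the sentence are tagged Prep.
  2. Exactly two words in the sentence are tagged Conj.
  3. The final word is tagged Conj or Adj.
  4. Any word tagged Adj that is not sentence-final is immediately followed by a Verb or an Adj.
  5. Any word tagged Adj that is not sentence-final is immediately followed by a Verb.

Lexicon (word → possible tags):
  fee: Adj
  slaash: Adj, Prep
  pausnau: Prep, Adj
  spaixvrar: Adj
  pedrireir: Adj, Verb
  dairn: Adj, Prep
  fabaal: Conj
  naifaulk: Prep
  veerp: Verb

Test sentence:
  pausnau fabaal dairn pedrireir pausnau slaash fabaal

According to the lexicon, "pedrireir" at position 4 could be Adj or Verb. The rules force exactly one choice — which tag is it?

Verb

Candidates per position — 1:pausnau {Prep,Adj}; 2:fabaal {Conj}; 3:dairn {Adj,Prep}; 4:pedrireir {Adj,Verb}; 5:pausnau {Prep,Adj}; 6:slaash {Adj,Prep}; 7:fabaal {Conj}.
Word 1 cannot be Adj — rule 1 would then fail for every completion. It is Prep.
Word 3 cannot be Adj — rule 1 would then fail for every completion. It is Prep.
Word 4 cannot be Adj — rule 4 would then fail for every completion. It is Verb.
Word 5 cannot be Adj — rule 1 would then fail for every completion. It is Prep.
Word 6 cannot be Adj — rule 1 would then fail for every completion. It is Prep.
The only consistent sequence is: Prep Conj Prep Verb Prep Prep Conj.
Rule-by-rule: rule 1 ✓; rule 2 ✓; rule 3 ✓; rule 4 ✓; rule 5 ✓.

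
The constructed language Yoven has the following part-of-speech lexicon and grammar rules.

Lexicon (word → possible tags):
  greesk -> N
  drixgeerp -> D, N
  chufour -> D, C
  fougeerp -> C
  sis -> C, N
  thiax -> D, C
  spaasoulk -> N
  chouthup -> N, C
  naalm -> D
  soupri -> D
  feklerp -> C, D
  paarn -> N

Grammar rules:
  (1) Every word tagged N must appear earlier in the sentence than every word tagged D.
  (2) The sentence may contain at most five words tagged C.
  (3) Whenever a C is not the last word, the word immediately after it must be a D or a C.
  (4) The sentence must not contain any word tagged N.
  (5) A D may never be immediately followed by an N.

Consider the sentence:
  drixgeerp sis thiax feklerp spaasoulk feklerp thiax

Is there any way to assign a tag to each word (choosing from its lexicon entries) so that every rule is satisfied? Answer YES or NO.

Candidates per position — 1:drixgeerp {D,N}; 2:sis {C,N}; 3:thiax {D,C}; 4:feklerp {C,D}; 5:spaasoulk {N}; 6:feklerp {C,D}; 7:thiax {D,C}.
Rule 4 cannot be satisfied by any choice of tags from the lexicon.
So there is no consistent tagging.

NO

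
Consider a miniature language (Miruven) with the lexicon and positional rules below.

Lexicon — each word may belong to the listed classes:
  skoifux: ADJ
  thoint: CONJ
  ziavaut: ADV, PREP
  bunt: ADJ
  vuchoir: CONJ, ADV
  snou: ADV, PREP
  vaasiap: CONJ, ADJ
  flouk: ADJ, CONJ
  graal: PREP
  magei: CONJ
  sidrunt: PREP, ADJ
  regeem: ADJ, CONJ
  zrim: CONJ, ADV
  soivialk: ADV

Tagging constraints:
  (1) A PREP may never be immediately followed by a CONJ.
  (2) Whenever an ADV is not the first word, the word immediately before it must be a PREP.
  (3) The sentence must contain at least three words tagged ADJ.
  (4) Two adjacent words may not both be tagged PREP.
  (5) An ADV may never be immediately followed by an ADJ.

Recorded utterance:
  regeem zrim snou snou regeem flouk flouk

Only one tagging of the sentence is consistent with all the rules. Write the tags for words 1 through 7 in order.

ADJ CONJ PREP ADV CONJ ADJ ADJ

Candidates per position — 1:regeem {ADJ,CONJ}; 2:zrim {CONJ,ADV}; 3:snou {ADV,PREP}; 4:snou {ADV,PREP}; 5:regeem {ADJ,CONJ}; 6:flouk {ADJ,CONJ}; 7:flouk {ADJ,CONJ}.
Position 2: ADV is ruled out by rule 2; that leaves CONJ.
Position 3: ADV is ruled out by rule 2; that leaves PREP.
Position 4: PREP is ruled out by rule 4; that leaves ADV.
Position 5: ADJ is ruled out by rule 5; that leaves CONJ.
Position 6: CONJ is ruled out by rule 3; that leaves ADJ.
Position 7: CONJ is ruled out by rule 3; that leaves ADJ.
Position 1: CONJ is ruled out by rule 3; that leaves ADJ.
That leaves exactly one tagging: ADJ CONJ PREP ADV CONJ ADJ ADJ.
Verifying each rule — rule 1 holds; rule 2 holds; rule 3 holds; rule 4 holds; rule 5 holds.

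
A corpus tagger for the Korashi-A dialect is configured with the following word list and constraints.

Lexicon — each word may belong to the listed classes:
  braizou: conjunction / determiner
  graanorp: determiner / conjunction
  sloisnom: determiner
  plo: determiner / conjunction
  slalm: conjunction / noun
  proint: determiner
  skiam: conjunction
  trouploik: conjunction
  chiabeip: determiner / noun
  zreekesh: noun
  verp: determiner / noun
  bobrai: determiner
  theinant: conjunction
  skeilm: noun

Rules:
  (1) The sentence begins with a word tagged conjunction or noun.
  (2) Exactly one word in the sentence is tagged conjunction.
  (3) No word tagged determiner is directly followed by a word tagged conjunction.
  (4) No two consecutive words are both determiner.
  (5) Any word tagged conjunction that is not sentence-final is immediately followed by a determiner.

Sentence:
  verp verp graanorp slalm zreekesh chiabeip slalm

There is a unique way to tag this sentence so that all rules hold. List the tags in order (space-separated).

noun noun determiner noun noun noun conjunction

Candidates per position — 1:verp {determiner,noun}; 2:verp {determiner,noun}; 3:graanorp {determiner,conjunction}; 4:slalm {conjunction,noun}; 5:zreekesh {noun}; 6:chiabeip {determiner,noun}; 7:slalm {conjunction,noun}.
Position 1: determiner is ruled out by rule 1; that leaves noun.
Position 3: conjunction is ruled out by rule 5; that leaves determiner.
Position 4: conjunction is ruled out by rule 3; that leaves noun.
Position 7: noun is ruled out by rule 2; that leaves conjunction.
Position 2: determiner is ruled out by rule 4; that leaves noun.
Position 6: determiner is ruled out by rule 3; that leaves noun.
The unique satisfying tagging is: noun noun determiner noun noun noun conjunction.
Checking: rule 1 satisfied; rule 2 satisfied; rule 3 satisfied; rule 4 satisfied; rule 5 satisfied.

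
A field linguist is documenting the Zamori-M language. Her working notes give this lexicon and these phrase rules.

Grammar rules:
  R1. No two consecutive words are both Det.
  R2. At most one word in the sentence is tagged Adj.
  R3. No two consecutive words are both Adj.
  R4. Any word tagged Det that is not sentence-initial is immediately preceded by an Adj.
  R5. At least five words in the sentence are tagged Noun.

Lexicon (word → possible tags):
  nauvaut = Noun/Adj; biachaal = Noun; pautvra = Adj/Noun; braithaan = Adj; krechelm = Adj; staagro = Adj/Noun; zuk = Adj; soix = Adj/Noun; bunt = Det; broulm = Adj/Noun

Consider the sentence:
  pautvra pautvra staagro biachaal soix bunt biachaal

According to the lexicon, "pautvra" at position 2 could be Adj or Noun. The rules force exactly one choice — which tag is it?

Candidates per position — 1:pautvra {Adj,Noun}; 2:pautvra {Adj,Noun}; 3:staagro {Adj,Noun}; 4:biachaal {Noun}; 5:soix {Adj,Noun}; 6:bunt {Det}; 7:biachaal {Noun}.
Word 5 cannot be Noun — rule 4 would then fail for every completion. It is Adj.
Word 1 cannot be Adj — rule 2 would then fail for every completion. It is Noun.
Word 2 cannot be Adj — rule 2 would then fail for every completion. It is Noun.
Word 3 cannot be Adj — rule 2 would then fail for every completion. It is Noun.
The only consistent sequence is: Noun Noun Noun Noun Adj Det Noun.
Verifying each rule — rule 1 ✓; rule 2 ✓; rule 3 ✓; rule 4 ✓; rule 5 ✓.

Noun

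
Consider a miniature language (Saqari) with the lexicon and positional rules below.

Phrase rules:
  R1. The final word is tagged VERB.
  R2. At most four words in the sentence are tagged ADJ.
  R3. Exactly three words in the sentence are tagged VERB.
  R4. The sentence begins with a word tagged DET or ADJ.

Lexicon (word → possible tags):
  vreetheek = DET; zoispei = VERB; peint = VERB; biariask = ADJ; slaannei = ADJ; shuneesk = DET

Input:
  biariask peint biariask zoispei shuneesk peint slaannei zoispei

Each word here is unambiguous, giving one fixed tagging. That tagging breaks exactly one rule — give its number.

3

Fixed tagging: ADJ VERB ADJ VERB DET VERB ADJ VERB.
Rule check: R1 pass, R2 pass, R3 fail, R4 pass.
Only rule 3 fails.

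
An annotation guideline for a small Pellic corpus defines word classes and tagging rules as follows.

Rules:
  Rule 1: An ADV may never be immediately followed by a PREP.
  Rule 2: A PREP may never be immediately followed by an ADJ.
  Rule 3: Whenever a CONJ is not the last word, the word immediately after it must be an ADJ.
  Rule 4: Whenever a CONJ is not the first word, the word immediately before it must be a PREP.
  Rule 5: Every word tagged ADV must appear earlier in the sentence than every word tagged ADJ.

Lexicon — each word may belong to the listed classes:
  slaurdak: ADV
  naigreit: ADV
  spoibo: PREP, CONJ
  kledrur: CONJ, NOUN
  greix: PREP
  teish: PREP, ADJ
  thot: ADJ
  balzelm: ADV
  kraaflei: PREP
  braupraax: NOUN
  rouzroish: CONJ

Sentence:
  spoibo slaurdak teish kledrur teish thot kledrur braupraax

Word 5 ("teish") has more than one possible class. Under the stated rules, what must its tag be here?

ADJ

Candidates per position — 1:spoibo {PREP,CONJ}; 2:slaurdak {ADV}; 3:teish {PREP,ADJ}; 4:kledrur {CONJ,NOUN}; 5:teish {PREP,ADJ}; 6:thot {ADJ}; 7:kledrur {CONJ,NOUN}; 8:braupraax {NOUN}.
Word 1 cannot be CONJ — rule 3 would then fail for every completion. It is PREP.
Word 3 cannot be PREP — rule 1 would then fail for every completion. It is ADJ.
Word 4 cannot be CONJ — rule 4 would then fail for every completion. It is NOUN.
Word 5 cannot be PREP — rule 2 would then fail for every completion. It is ADJ.
Word 7 cannot be CONJ — rule 3 would then fail for every completion. It is NOUN.
The unique satisfying tagging is: PREP ADV ADJ NOUN ADJ ADJ NOUN NOUN.
Rule-by-rule: rule 1 satisfied; rule 2 satisfied; rule 3 satisfied; rule 4 satisfied; rule 5 satisfied.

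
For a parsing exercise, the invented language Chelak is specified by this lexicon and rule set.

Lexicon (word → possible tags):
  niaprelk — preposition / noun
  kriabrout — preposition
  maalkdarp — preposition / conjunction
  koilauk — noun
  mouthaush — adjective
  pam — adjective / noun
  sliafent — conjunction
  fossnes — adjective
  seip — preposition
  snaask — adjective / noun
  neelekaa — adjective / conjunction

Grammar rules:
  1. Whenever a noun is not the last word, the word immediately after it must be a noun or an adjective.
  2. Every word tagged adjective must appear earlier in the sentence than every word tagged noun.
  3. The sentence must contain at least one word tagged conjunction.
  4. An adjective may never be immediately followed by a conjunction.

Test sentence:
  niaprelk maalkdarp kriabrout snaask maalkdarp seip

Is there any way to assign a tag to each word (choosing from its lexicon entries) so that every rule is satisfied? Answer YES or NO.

Candidates per position — 1:niaprelk {preposition,noun}; 2:maalkdarp {preposition,conjunction}; 3:kriabrout {preposition}; 4:snaask {adjective,noun}; 5:maalkdarp {preposition,conjunction}; 6:seip {preposition}.
One satisfying assignment: preposition conjunction preposition adjective preposition preposition.
Checking: rule 1 ✓; rule 2 ✓; rule 3 ✓; rule 4 ✓.

YES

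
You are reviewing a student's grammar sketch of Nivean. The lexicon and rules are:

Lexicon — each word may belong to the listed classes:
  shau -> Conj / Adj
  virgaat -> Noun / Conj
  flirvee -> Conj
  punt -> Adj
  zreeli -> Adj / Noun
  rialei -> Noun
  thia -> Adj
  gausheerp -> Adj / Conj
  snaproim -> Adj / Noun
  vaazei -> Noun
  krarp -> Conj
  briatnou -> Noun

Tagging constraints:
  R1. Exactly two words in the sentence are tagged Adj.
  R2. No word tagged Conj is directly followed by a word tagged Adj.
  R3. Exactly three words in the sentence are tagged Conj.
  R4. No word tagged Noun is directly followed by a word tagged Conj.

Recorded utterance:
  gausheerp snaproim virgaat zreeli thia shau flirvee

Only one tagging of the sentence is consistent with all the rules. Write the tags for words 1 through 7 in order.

Candidates per position — 1:gausheerp {Adj,Conj}; 2:snaproim {Adj,Noun}; 3:virgaat {Noun,Conj}; 4:zreeli {Adj,Noun}; 5:thia {Adj}; 6:shau {Conj,Adj}; 7:flirvee {Conj}.
The remaining ambiguous positions (1, 2, 3, 4, 6) are resolved jointly — only one combination satisfies every rule.
That leaves exactly one tagging: Conj Noun Noun Adj Adj Conj Conj.
Verifying each rule — rule 1 satisfied; rule 2 satisfied; rule 3 satisfied; rule 4 satisfied.

Conj Noun Noun Adj Adj Conj Conj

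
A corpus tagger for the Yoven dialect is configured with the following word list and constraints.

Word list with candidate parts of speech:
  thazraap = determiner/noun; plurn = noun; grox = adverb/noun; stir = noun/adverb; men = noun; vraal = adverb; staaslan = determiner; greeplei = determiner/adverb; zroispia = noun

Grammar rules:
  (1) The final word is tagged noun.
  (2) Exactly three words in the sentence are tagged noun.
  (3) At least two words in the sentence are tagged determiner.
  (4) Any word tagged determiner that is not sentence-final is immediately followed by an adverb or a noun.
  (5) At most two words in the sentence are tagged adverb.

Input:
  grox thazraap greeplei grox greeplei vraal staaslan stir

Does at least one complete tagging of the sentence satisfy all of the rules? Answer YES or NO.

Candidates per position — 1:grox {adverb,noun}; 2:thazraap {determiner,noun}; 3:greeplei {determiner,adverb}; 4:grox {adverb,noun}; 5:greeplei {determiner,adverb}; 6:vraal {adverb}; 7:staaslan {determiner}; 8:stir {noun,adverb}.
One satisfying assignment: noun determiner adverb noun determiner adverb determiner noun.
Check: rule 1 ok; rule 2 ok; rule 3 ok; rule 4 ok; rule 5 ok.

YES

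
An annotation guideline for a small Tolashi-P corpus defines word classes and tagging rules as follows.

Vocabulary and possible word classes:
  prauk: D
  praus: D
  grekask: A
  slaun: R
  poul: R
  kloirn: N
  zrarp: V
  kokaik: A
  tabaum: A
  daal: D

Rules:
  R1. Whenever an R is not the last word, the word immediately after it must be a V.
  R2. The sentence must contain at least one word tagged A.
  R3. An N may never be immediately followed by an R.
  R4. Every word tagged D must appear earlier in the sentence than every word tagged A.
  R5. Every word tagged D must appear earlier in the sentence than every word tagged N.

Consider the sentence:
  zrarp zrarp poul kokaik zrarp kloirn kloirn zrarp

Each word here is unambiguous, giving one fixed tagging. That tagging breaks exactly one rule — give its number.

1

Fixed tagging: V V R A V N N V.
Checking each rule: R1 violated, R2 holds, R3 holds, R4 holds, R5 holds.
Only rule 1 fails.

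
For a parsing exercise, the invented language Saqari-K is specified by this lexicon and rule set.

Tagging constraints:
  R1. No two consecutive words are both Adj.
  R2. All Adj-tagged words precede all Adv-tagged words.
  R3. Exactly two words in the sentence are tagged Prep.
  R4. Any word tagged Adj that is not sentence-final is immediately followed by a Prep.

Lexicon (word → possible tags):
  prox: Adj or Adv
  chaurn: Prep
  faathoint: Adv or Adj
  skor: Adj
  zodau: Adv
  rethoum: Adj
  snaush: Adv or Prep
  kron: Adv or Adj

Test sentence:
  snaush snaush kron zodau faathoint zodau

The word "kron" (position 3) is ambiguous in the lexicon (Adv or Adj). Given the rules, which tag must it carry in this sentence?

Candidates per position — 1:snaush {Adv,Prep}; 2:snaush {Adv,Prep}; 3:kron {Adv,Adj}; 4:zodau {Adv}; 5:faathoint {Adv,Adj}; 6:zodau {Adv}.
Word 1 cannot be Adv — rule 3 would then fail for every completion. It is Prep.
Word 2 cannot be Adv — rule 3 would then fail for every completion. It is Prep.
Word 3 cannot be Adj — rule 4 would then fail for every completion. It is Adv.
Word 5 cannot be Adj — rule 2 would then fail for every completion. It is Adv.
So the tagging must be: Prep Prep Adv Adv Adv Adv.
Checking: rule 1 satisfied; rule 2 satisfied; rule 3 satisfied; rule 4 satisfied.

Adv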